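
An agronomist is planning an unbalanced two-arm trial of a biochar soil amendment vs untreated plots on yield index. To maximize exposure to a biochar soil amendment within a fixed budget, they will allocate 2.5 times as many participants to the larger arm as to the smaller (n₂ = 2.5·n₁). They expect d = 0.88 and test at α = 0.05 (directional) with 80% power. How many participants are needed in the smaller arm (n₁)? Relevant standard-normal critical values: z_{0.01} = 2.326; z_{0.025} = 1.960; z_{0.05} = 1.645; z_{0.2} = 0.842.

With allocation ratio k = n₂/n₁ = 2.5, Var(x̄₁−x̄₂) = σ²(1/n₁ + 1/(k·n₁)) = σ²·(k+1)/(k·n₁).
So n₁ = (1 + 1/k)·((z_{α} + z_β)/d)² = 1.400 × (2.487/0.88)².
n₁ = 1.400 × 7.99 = 11.2.
Round up: n₁ = 12, giving n₂ = 2.5 × 12 = 30.

n₁ = 12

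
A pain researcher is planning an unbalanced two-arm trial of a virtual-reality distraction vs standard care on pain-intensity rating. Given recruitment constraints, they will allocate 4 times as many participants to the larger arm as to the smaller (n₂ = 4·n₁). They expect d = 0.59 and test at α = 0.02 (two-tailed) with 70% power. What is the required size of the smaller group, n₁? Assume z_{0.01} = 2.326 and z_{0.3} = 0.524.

With allocation ratio k = n₂/n₁ = 4, Var(x̄₁−x̄₂) = σ²(1/n₁ + 1/(k·n₁)) = σ²·(k+1)/(k·n₁).
So n₁ = (1 + 1/k)·((z_{α/2} + z_β)/d)² = 1.250 × (2.850/0.59)².
n₁ = 1.250 × 23.33 = 29.2.
Round up: n₁ = 30, giving n₂ = 4 × 30 = 120.

n₁ = 30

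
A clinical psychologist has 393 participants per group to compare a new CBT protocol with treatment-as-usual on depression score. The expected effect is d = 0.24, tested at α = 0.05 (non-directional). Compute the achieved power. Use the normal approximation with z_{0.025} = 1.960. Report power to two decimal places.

power ≈ 0.92

For two equal groups, power = Φ(d·√(n/2) − z_{α/2}).
d·√(n/2) = 0.24 × √(393/2) = 0.24 × 14.018 = 3.364.
z_β = 3.364 − 1.960 = 1.404.
Power = Φ(1.404) = 0.920.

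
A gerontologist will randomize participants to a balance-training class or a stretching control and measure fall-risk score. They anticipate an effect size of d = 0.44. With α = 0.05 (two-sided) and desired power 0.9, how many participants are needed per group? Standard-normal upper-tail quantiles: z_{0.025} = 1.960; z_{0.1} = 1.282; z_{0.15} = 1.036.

For two independent groups with equal n: n = 2·((z_{α/2} + z_β) / d)².
z_{α/2} + z_β = 1.960 + 1.282 = 3.242.
n = 2 × (3.242 / 0.44)² = 2 × 7.368² = 2 × 54.29 = 108.6.
Round up to the next whole participant.

n = 109 per group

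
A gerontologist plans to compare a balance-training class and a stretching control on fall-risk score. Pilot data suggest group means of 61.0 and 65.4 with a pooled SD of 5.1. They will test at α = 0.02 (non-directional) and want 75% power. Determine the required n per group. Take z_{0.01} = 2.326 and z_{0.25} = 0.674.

n = 25 per group

Cohen's d = |M₁ − M₂| / SD_pooled = |61.0 − 65.4| / 5.1 = 4.4 / 5.1 = 0.863.
For two independent groups with equal n: n = 2·((z_{α/2} + z_β) / d)².
z_{α/2} + z_β = 2.326 + 0.674 = 3.000.
n = 2 × (3.000 / 0.863)² = 2 × 3.476² = 2 × 12.08 = 24.2.
Round up to the next whole participant.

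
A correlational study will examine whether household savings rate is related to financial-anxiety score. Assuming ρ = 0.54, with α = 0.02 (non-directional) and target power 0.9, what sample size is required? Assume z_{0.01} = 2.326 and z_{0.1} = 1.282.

Fisher's z: C = ½·ln((1+r)/(1−r)) = ½·ln(3.3478) = 0.6042.
n = ((z_{α/2} + z_β)/C)² + 3.
(2.326 + 1.282) / 0.6042 = 3.608 / 0.6042 = 5.972.
n = 5.972² + 3 = 35.66 + 3 = 38.7.
Round up.

n = 39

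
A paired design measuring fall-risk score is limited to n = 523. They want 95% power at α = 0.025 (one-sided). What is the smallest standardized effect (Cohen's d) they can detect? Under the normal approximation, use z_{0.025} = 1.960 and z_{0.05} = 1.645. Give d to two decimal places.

For a single sample (or paired design) of n = 523: d_min = (z_{α} + z_β)/√n.
z-sum = 1.960 + 1.645 = 3.605.
d_min = 3.605 / √523 = 3.605 / 22.869 = 0.158.

d_min ≈ 0.16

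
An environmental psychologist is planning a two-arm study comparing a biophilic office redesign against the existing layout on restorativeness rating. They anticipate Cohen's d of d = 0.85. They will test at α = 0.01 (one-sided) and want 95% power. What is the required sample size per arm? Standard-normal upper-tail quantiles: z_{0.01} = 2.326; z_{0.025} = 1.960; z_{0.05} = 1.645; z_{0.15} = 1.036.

n = 44 per group

For two independent groups with equal n: n = 2·((z_{α} + z_β) / d)².
z_{α} + z_β = 2.326 + 1.645 = 3.971.
n = 2 × (3.971 / 0.85)² = 2 × 4.672² = 2 × 21.83 = 43.7.
Round up to the next whole participant.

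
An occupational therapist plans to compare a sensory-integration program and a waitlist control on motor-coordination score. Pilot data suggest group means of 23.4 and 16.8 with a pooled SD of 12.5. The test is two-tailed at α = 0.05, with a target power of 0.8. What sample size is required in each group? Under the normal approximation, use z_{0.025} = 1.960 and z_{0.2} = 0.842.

Cohen's d = |M₁ − M₂| / SD_pooled = |23.4 − 16.8| / 12.5 = 6.6 / 12.5 = 0.528.
For two independent groups with equal n: n = 2·((z_{α/2} + z_β) / d)².
z_{α/2} + z_β = 1.960 + 0.842 = 2.802.
n = 2 × (2.802 / 0.528)² = 2 × 5.307² = 2 × 28.16 = 56.3.
Round up to the next whole participant.

n = 57 per group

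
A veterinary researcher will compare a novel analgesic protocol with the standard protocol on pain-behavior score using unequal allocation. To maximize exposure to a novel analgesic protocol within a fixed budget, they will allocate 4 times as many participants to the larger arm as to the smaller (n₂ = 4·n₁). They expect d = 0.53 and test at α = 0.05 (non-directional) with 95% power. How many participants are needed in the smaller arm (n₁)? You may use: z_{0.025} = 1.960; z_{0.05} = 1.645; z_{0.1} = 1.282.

With allocation ratio k = n₂/n₁ = 4, Var(x̄₁−x̄₂) = σ²(1/n₁ + 1/(k·n₁)) = σ²·(k+1)/(k·n₁).
So n₁ = (1 + 1/k)·((z_{α/2} + z_β)/d)² = 1.250 × (3.605/0.53)².
n₁ = 1.250 × 46.27 = 57.8.
Round up: n₁ = 58, giving n₂ = 4 × 58 = 232.

n₁ = 58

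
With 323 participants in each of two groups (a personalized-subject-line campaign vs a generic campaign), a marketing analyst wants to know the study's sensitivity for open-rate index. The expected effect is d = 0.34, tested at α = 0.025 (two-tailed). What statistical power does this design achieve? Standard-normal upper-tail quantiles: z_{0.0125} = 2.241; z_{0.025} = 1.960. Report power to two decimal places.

For two equal groups, power = Φ(d·√(n/2) − z_{α/2}).
d·√(n/2) = 0.34 × √(323/2) = 0.34 × 12.708 = 4.321.
z_β = 4.321 − 2.241 = 2.080.
Power = Φ(2.080) = 0.981.

power ≈ 0.98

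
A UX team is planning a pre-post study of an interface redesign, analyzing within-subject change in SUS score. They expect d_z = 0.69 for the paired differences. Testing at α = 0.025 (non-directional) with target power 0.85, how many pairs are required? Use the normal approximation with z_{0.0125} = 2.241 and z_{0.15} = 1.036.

n = 23 pairs

For a paired (one-sample on differences) test: n = ((z_{α/2} + z_β) / d)².
z_{α/2} + z_β = 2.241 + 1.036 = 3.277.
n = (3.277 / 0.69)² = 4.749² = 22.56.
Round up.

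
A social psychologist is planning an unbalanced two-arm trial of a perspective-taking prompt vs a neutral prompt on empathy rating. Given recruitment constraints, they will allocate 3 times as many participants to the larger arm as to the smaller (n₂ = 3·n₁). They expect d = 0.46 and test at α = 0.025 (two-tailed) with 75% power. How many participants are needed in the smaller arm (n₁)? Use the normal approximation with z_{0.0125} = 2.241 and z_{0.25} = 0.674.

With allocation ratio k = n₂/n₁ = 3, Var(x̄₁−x̄₂) = σ²(1/n₁ + 1/(k·n₁)) = σ²·(k+1)/(k·n₁).
So n₁ = (1 + 1/k)·((z_{α/2} + z_β)/d)² = 1.333 × (2.915/0.46)².
n₁ = 1.333 × 40.16 = 53.5.
Round up: n₁ = 54, giving n₂ = 3 × 54 = 162.

n₁ = 54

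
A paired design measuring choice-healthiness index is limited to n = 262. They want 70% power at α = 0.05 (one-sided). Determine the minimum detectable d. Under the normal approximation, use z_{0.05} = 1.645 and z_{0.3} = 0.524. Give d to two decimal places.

For a single sample (or paired design) of n = 262: d_min = (z_{α} + z_β)/√n.
z-sum = 1.645 + 0.524 = 2.169.
d_min = 2.169 / √262 = 2.169 / 16.186 = 0.134.

d_min ≈ 0.13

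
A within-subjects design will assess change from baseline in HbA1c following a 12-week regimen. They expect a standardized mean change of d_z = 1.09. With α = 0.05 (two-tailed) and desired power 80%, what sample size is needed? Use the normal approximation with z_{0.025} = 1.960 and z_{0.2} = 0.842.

n = 7 pairs

For a paired (one-sample on differences) test: n = ((z_{α/2} + z_β) / d)².
z_{α/2} + z_β = 1.960 + 0.842 = 2.802.
n = (2.802 / 1.09)² = 2.571² = 6.61.
Round up.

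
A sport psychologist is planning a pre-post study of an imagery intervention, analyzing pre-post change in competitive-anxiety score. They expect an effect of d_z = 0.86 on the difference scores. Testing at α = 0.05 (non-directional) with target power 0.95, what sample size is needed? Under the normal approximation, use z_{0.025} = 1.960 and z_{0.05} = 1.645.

For a paired (one-sample on differences) test: n = ((z_{α/2} + z_β) / d)².
z_{α/2} + z_β = 1.960 + 1.645 = 3.605.
n = (3.605 / 0.86)² = 4.192² = 17.57.
Round up.

n = 18 pairs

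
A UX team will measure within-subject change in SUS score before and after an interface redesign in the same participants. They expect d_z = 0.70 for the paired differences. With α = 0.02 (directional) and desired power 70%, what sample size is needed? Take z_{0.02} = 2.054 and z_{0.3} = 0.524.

n = 14 pairs

For a paired (one-sample on differences) test: n = ((z_{α} + z_β) / d)².
z_{α} + z_β = 2.054 + 0.524 = 2.578.
n = (2.578 / 0.70)² = 3.683² = 13.56.
Round up.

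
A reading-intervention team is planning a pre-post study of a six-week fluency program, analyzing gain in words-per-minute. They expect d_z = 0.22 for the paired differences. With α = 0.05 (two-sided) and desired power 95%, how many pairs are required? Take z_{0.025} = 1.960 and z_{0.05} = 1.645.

For a paired (one-sample on differences) test: n = ((z_{α/2} + z_β) / d)².
z_{α/2} + z_β = 1.960 + 1.645 = 3.605.
n = (3.605 / 0.22)² = 16.386² = 268.51.
Round up.

n = 269 pairs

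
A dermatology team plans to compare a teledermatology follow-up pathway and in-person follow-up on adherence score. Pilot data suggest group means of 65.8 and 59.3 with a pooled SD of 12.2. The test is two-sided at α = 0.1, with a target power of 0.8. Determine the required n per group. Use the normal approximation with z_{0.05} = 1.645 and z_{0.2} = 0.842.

Cohen's d = |M₁ − M₂| / SD_pooled = |65.8 − 59.3| / 12.2 = 6.5 / 12.2 = 0.533.
For two independent groups with equal n: n = 2·((z_{α/2} + z_β) / d)².
z_{α/2} + z_β = 1.645 + 0.842 = 2.487.
n = 2 × (2.487 / 0.533)² = 2 × 4.666² = 2 × 21.77 = 43.5.
Round up to the next whole participant.

n = 44 per group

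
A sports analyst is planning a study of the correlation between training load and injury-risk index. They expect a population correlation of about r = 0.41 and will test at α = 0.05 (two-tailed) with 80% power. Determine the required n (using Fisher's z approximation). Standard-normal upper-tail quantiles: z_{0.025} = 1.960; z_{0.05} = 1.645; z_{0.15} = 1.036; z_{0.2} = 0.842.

Fisher's z: C = ½·ln((1+r)/(1−r)) = ½·ln(2.3898) = 0.4356.
n = ((z_{α/2} + z_β)/C)² + 3.
(1.960 + 0.842) / 0.4356 = 2.802 / 0.4356 = 6.433.
n = 6.433² + 3 = 41.38 + 3 = 44.4.
Round up.

n = 45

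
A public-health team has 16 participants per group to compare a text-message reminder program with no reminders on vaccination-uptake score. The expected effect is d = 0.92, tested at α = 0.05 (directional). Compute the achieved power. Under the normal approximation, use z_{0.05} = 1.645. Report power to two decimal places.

power ≈ 0.83

For two equal groups, power = Φ(d·√(n/2) − z_{α}).
d·√(n/2) = 0.92 × √(16/2) = 0.92 × 2.828 = 2.602.
z_β = 2.602 − 1.645 = 0.957.
Power = Φ(0.957) = 0.831.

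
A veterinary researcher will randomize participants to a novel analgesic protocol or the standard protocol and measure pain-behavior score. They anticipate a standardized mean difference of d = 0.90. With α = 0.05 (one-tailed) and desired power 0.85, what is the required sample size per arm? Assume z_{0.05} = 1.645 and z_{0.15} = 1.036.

For two independent groups with equal n: n = 2·((z_{α} + z_β) / d)².
z_{α} + z_β = 1.645 + 1.036 = 2.681.
n = 2 × (2.681 / 0.90)² = 2 × 2.979² = 2 × 8.87 = 17.7.
Round up to the next whole participant.

n = 18 per group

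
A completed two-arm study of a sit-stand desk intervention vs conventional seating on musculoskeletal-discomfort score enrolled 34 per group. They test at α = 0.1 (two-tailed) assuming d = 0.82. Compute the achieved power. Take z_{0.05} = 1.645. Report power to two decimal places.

For two equal groups, power = Φ(d·√(n/2) − z_{α/2}).
d·√(n/2) = 0.82 × √(34/2) = 0.82 × 4.123 = 3.381.
z_β = 3.381 − 1.645 = 1.736.
Power = Φ(1.736) = 0.959.

power ≈ 0.96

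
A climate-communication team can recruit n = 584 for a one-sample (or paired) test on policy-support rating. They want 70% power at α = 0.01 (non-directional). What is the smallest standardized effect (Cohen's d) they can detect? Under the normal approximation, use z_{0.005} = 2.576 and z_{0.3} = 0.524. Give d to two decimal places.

For a single sample (or paired design) of n = 584: d_min = (z_{α/2} + z_β)/√n.
z-sum = 2.576 + 0.524 = 3.100.
d_min = 3.100 / √584 = 3.100 / 24.166 = 0.128.

d_min ≈ 0.13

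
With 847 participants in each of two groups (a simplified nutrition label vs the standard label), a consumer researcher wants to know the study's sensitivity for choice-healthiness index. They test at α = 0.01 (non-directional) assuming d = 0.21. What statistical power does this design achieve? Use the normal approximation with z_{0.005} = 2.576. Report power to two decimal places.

For two equal groups, power = Φ(d·√(n/2) − z_{α/2}).
d·√(n/2) = 0.21 × √(847/2) = 0.21 × 20.579 = 4.322.
z_β = 4.322 − 2.576 = 1.746.
Power = Φ(1.746) = 0.960.

power ≈ 0.96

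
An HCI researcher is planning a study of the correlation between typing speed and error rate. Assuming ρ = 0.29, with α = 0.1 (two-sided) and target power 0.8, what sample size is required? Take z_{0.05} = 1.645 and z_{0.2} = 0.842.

Fisher's z: C = ½·ln((1+r)/(1−r)) = ½·ln(1.8169) = 0.2986.
n = ((z_{α/2} + z_β)/C)² + 3.
(1.645 + 0.842) / 0.2986 = 2.487 / 0.2986 = 8.329.
n = 8.329² + 3 = 69.37 + 3 = 72.4.
Round up.

n = 73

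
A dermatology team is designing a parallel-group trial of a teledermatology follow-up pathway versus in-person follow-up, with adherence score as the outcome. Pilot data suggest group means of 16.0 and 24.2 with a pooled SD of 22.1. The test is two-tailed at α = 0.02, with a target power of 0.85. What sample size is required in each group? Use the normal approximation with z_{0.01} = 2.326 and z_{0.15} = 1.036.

n = 165 per group

Cohen's d = |M₁ − M₂| / SD_pooled = |16.0 − 24.2| / 22.1 = 8.2 / 22.1 = 0.371.
For two independent groups with equal n: n = 2·((z_{α/2} + z_β) / d)².
z_{α/2} + z_β = 2.326 + 1.036 = 3.362.
n = 2 × (3.362 / 0.371)² = 2 × 9.062² = 2 × 82.12 = 164.2.
Round up to the next whole participant.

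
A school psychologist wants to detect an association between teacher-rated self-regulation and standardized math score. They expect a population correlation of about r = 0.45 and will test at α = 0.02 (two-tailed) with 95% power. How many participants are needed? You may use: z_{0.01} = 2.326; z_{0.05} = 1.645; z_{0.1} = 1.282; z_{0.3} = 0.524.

Fisher's z: C = ½·ln((1+r)/(1−r)) = ½·ln(2.6364) = 0.4847.
n = ((z_{α/2} + z_β)/C)² + 3.
(2.326 + 1.645) / 0.4847 = 3.971 / 0.4847 = 8.193.
n = 8.193² + 3 = 67.12 + 3 = 70.1.
Round up.

n = 71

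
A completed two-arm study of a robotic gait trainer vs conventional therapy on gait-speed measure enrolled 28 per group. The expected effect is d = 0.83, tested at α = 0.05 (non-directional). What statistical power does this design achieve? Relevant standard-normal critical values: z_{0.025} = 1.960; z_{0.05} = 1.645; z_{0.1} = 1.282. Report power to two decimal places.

For two equal groups, power = Φ(d·√(n/2) − z_{α/2}).
d·√(n/2) = 0.83 × √(28/2) = 0.83 × 3.742 = 3.106.
z_β = 3.106 − 1.960 = 1.146.
Power = Φ(1.146) = 0.874.

power ≈ 0.87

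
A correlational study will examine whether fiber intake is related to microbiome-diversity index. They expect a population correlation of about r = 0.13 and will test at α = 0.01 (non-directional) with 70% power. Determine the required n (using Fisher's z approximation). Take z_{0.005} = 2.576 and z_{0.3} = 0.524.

Fisher's z: C = ½·ln((1+r)/(1−r)) = ½·ln(1.2989) = 0.1307.
n = ((z_{α/2} + z_β)/C)² + 3.
(2.576 + 0.524) / 0.1307 = 3.100 / 0.1307 = 23.718.
n = 23.718² + 3 = 562.56 + 3 = 565.6.
Round up.

n = 566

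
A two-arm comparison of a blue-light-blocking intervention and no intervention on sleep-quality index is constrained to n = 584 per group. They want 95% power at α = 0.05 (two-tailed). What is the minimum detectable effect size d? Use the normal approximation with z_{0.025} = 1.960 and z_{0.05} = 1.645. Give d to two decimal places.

d_min ≈ 0.21

For two independent groups of n = 584 each: d_min = (z_{α/2} + z_β)·√(2/n).
z-sum = 1.960 + 1.645 = 3.605.
d_min = 3.605 × √(2/584) = 3.605 × 0.0585 = 0.211.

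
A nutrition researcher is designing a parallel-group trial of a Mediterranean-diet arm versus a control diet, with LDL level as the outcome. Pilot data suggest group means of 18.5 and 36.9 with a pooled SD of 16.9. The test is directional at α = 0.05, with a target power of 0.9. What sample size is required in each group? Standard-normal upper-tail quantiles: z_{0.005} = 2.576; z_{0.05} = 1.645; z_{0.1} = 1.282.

n = 15 per group

Cohen's d = |M₁ − M₂| / SD_pooled = |18.5 − 36.9| / 16.9 = 18.4 / 16.9 = 1.089.
For two independent groups with equal n: n = 2·((z_{α} + z_β) / d)².
z_{α} + z_β = 1.645 + 1.282 = 2.927.
n = 2 × (2.927 / 1.089)² = 2 × 2.688² = 2 × 7.22 = 14.4.
Round up to the next whole participant.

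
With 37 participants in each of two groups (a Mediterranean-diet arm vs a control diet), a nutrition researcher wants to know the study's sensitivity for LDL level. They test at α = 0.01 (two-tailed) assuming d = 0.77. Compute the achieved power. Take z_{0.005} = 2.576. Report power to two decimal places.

For two equal groups, power = Φ(d·√(n/2) − z_{α/2}).
d·√(n/2) = 0.77 × √(37/2) = 0.77 × 4.301 = 3.312.
z_β = 3.312 − 2.576 = 0.736.
Power = Φ(0.736) = 0.769.

power ≈ 0.77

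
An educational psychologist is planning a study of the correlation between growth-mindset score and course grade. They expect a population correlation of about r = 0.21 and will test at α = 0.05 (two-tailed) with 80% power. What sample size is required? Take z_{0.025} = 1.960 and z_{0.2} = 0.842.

n = 176

Fisher's z: C = ½·ln((1+r)/(1−r)) = ½·ln(1.5316) = 0.2132.
n = ((z_{α/2} + z_β)/C)² + 3.
(1.960 + 0.842) / 0.2132 = 2.802 / 0.2132 = 13.143.
n = 13.143² + 3 = 172.73 + 3 = 175.7.
Round up.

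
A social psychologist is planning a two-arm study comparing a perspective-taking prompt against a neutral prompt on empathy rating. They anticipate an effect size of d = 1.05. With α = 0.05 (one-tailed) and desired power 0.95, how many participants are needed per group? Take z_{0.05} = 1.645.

For two independent groups with equal n: n = 2·((z_{α} + z_β) / d)².
z_{α} + z_β = 1.645 + 1.645 = 3.290.
n = 2 × (3.290 / 1.05)² = 2 × 3.133² = 2 × 9.82 = 19.6.
Round up to the next whole participant.

n = 20 per group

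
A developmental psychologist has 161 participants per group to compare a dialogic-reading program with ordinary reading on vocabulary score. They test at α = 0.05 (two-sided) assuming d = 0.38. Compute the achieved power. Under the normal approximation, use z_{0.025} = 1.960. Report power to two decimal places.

For two equal groups, power = Φ(d·√(n/2) − z_{α/2}).
d·√(n/2) = 0.38 × √(161/2) = 0.38 × 8.972 = 3.409.
z_β = 3.409 − 1.960 = 1.449.
Power = Φ(1.449) = 0.926.

power ≈ 0.93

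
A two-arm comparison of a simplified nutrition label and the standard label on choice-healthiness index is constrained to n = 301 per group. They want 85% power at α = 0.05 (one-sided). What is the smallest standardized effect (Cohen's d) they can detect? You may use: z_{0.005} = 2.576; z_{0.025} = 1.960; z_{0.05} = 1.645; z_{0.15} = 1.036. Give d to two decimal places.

d_min ≈ 0.22

For two independent groups of n = 301 each: d_min = (z_{α} + z_β)·√(2/n).
z-sum = 1.645 + 1.036 = 2.681.
d_min = 2.681 × √(2/301) = 2.681 × 0.0815 = 0.219.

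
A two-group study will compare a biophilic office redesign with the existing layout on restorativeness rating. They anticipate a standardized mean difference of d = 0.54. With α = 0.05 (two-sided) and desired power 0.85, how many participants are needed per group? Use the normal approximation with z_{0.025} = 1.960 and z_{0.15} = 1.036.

For two independent groups with equal n: n = 2·((z_{α/2} + z_β) / d)².
z_{α/2} + z_β = 1.960 + 1.036 = 2.996.
n = 2 × (2.996 / 0.54)² = 2 × 5.548² = 2 × 30.78 = 61.6.
Round up to the next whole participant.

n = 62 per group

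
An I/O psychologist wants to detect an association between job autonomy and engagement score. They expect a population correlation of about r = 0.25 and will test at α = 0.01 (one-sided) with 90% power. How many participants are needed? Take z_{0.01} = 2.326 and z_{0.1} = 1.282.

n = 203

Fisher's z: C = ½·ln((1+r)/(1−r)) = ½·ln(1.6667) = 0.2554.
n = ((z_{α} + z_β)/C)² + 3.
(2.326 + 1.282) / 0.2554 = 3.608 / 0.2554 = 14.127.
n = 14.127² + 3 = 199.57 + 3 = 202.6.
Round up.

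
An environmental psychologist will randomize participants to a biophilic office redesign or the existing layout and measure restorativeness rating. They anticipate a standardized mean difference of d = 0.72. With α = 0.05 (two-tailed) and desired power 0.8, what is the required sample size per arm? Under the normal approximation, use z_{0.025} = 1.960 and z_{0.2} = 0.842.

n = 31 per group

For two independent groups with equal n: n = 2·((z_{α/2} + z_β) / d)².
z_{α/2} + z_β = 1.960 + 0.842 = 2.802.
n = 2 × (2.802 / 0.72)² = 2 × 3.892² = 2 × 15.15 = 30.3.
Round up to the next whole participant.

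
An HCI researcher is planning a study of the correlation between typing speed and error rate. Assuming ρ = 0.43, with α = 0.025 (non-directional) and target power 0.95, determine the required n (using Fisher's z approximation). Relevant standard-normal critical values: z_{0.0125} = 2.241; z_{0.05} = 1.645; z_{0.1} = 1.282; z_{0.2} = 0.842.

Fisher's z: C = ½·ln((1+r)/(1−r)) = ½·ln(2.5088) = 0.4599.
n = ((z_{α/2} + z_β)/C)² + 3.
(2.241 + 1.645) / 0.4599 = 3.886 / 0.4599 = 8.450.
n = 8.450² + 3 = 71.40 + 3 = 74.4.
Round up.

n = 75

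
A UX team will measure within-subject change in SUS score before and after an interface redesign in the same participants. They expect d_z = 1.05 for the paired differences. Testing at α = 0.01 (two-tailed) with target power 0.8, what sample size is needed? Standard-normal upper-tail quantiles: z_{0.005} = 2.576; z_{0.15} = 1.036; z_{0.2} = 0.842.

For a paired (one-sample on differences) test: n = ((z_{α/2} + z_β) / d)².
z_{α/2} + z_β = 2.576 + 0.842 = 3.418.
n = (3.418 / 1.05)² = 3.255² = 10.60.
Round up.

n = 11 pairs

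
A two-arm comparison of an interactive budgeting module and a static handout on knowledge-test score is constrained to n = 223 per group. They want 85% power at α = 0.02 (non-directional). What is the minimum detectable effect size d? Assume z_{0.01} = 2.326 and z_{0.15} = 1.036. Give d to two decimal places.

d_min ≈ 0.32

For two independent groups of n = 223 each: d_min = (z_{α/2} + z_β)·√(2/n).
z-sum = 2.326 + 1.036 = 3.362.
d_min = 3.362 × √(2/223) = 3.362 × 0.0947 = 0.318.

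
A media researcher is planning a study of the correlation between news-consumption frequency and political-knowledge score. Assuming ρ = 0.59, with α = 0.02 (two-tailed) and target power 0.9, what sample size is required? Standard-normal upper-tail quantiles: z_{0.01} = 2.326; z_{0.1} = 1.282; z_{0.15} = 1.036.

Fisher's z: C = ½·ln((1+r)/(1−r)) = ½·ln(3.8780) = 0.6777.
n = ((z_{α/2} + z_β)/C)² + 3.
(2.326 + 1.282) / 0.6777 = 3.608 / 0.6777 = 5.324.
n = 5.324² + 3 = 28.34 + 3 = 31.3.
Round up.

n = 32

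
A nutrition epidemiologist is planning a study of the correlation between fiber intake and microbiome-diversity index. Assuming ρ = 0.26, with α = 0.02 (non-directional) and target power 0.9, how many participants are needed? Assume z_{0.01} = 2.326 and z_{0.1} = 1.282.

Fisher's z: C = ½·ln((1+r)/(1−r)) = ½·ln(1.7027) = 0.2661.
n = ((z_{α/2} + z_β)/C)² + 3.
(2.326 + 1.282) / 0.2661 = 3.608 / 0.2661 = 13.559.
n = 13.559² + 3 = 183.84 + 3 = 186.8.
Round up.

n = 187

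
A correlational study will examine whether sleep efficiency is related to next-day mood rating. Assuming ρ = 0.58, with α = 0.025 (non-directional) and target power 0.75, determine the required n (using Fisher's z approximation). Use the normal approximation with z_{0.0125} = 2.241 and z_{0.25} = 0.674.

Fisher's z: C = ½·ln((1+r)/(1−r)) = ½·ln(3.7619) = 0.6625.
n = ((z_{α/2} + z_β)/C)² + 3.
(2.241 + 0.674) / 0.6625 = 2.915 / 0.6625 = 4.400.
n = 4.400² + 3 = 19.36 + 3 = 22.4.
Round up.

n = 23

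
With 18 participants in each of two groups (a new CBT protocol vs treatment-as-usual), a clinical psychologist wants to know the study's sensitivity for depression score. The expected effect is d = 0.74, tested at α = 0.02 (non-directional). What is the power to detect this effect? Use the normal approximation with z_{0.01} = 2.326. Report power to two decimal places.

For two equal groups, power = Φ(d·√(n/2) − z_{α/2}).
d·√(n/2) = 0.74 × √(18/2) = 0.74 × 3.000 = 2.220.
z_β = 2.220 − 2.326 = -0.106.
Power = Φ(-0.106) = 0.458.

power ≈ 0.46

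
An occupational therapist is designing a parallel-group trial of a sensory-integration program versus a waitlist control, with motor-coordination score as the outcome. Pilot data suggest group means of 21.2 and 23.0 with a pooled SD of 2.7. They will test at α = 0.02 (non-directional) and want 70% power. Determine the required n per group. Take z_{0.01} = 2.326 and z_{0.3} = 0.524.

n = 37 per group

Cohen's d = |M₁ − M₂| / SD_pooled = |21.2 − 23.0| / 2.7 = 1.8 / 2.7 = 0.667.
For two independent groups with equal n: n = 2·((z_{α/2} + z_β) / d)².
z_{α/2} + z_β = 2.326 + 0.524 = 2.850.
n = 2 × (2.850 / 0.667)² = 2 × 4.273² = 2 × 18.26 = 36.5.
Round up to the next whole participant.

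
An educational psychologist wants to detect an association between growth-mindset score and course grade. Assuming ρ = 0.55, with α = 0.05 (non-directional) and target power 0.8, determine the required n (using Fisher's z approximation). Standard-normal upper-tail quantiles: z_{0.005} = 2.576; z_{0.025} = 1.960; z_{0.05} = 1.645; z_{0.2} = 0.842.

n = 24

Fisher's z: C = ½·ln((1+r)/(1−r)) = ½·ln(3.4444) = 0.6184.
n = ((z_{α/2} + z_β)/C)² + 3.
(1.960 + 0.842) / 0.6184 = 2.802 / 0.6184 = 4.531.
n = 4.531² + 3 = 20.53 + 3 = 23.5.
Round up.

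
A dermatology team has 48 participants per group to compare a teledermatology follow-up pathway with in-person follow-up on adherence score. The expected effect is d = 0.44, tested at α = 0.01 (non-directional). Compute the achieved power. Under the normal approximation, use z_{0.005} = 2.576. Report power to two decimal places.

For two equal groups, power = Φ(d·√(n/2) − z_{α/2}).
d·√(n/2) = 0.44 × √(48/2) = 0.44 × 4.899 = 2.156.
z_β = 2.156 − 2.576 = -0.420.
Power = Φ(-0.420) = 0.337.

power ≈ 0.34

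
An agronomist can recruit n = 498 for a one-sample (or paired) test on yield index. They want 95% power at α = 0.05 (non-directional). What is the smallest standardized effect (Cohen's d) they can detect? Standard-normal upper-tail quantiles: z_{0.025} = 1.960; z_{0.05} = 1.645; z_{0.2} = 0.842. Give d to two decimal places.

d_min ≈ 0.16

For a single sample (or paired design) of n = 498: d_min = (z_{α/2} + z_β)/√n.
z-sum = 1.960 + 1.645 = 3.605.
d_min = 3.605 / √498 = 3.605 / 22.316 = 0.162.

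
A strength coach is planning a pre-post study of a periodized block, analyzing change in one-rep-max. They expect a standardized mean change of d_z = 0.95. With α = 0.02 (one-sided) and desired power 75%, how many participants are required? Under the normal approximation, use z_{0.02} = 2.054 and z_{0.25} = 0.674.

n = 9 pairs

For a paired (one-sample on differences) test: n = ((z_{α} + z_β) / d)².
z_{α} + z_β = 2.054 + 0.674 = 2.728.
n = (2.728 / 0.95)² = 2.872² = 8.25.
Round up.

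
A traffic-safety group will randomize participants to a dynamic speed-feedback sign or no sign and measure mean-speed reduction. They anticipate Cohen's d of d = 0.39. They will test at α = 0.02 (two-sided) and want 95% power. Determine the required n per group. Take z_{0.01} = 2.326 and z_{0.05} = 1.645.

For two independent groups with equal n: n = 2·((z_{α/2} + z_β) / d)².
z_{α/2} + z_β = 2.326 + 1.645 = 3.971.
n = 2 × (3.971 / 0.39)² = 2 × 10.182² = 2 × 103.67 = 207.3.
Round up to the next whole participant.

n = 208 per group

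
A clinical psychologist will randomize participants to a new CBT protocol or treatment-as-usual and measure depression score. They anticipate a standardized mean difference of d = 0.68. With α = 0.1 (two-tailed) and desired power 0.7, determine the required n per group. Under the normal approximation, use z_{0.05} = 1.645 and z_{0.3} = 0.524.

For two independent groups with equal n: n = 2·((z_{α/2} + z_β) / d)².
z_{α/2} + z_β = 1.645 + 0.524 = 2.169.
n = 2 × (2.169 / 0.68)² = 2 × 3.190² = 2 × 10.17 = 20.3.
Round up to the next whole participant.

n = 21 per group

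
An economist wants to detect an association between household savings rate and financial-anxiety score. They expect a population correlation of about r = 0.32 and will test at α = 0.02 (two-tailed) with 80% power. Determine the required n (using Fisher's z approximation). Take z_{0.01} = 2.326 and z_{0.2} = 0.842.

Fisher's z: C = ½·ln((1+r)/(1−r)) = ½·ln(1.9412) = 0.3316.
n = ((z_{α/2} + z_β)/C)² + 3.
(2.326 + 0.842) / 0.3316 = 3.168 / 0.3316 = 9.554.
n = 9.554² + 3 = 91.27 + 3 = 94.3.
Round up.

n = 95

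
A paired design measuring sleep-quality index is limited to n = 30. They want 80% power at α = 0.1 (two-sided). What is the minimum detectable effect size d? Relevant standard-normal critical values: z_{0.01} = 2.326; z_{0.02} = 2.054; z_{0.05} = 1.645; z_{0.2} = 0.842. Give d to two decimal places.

For a single sample (or paired design) of n = 30: d_min = (z_{α/2} + z_β)/√n.
z-sum = 1.645 + 0.842 = 2.487.
d_min = 2.487 / √30 = 2.487 / 5.477 = 0.454.

d_min ≈ 0.45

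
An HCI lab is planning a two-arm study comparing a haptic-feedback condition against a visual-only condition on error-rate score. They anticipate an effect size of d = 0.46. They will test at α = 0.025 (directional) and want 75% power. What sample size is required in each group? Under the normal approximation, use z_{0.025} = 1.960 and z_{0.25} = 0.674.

n = 66 per group

For two independent groups with equal n: n = 2·((z_{α} + z_β) / d)².
z_{α} + z_β = 1.960 + 0.674 = 2.634.
n = 2 × (2.634 / 0.46)² = 2 × 5.726² = 2 × 32.79 = 65.6.
Round up to the next whole participant.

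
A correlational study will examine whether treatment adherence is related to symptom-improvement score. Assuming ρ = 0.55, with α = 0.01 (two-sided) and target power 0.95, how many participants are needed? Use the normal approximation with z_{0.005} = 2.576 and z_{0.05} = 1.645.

n = 50

Fisher's z: C = ½·ln((1+r)/(1−r)) = ½·ln(3.4444) = 0.6184.
n = ((z_{α/2} + z_β)/C)² + 3.
(2.576 + 1.645) / 0.6184 = 4.221 / 0.6184 = 6.826.
n = 6.826² + 3 = 46.59 + 3 = 49.6.
Round up.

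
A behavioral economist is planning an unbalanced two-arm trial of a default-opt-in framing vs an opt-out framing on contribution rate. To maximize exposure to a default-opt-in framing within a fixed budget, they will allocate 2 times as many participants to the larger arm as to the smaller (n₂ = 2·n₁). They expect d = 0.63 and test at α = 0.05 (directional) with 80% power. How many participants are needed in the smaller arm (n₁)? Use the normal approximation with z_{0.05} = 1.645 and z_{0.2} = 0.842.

n₁ = 24

With allocation ratio k = n₂/n₁ = 2, Var(x̄₁−x̄₂) = σ²(1/n₁ + 1/(k·n₁)) = σ²·(k+1)/(k·n₁).
So n₁ = (1 + 1/k)·((z_{α} + z_β)/d)² = 1.500 × (2.487/0.63)².
n₁ = 1.500 × 15.58 = 23.4.
Round up: n₁ = 24, giving n₂ = 2 × 24 = 48.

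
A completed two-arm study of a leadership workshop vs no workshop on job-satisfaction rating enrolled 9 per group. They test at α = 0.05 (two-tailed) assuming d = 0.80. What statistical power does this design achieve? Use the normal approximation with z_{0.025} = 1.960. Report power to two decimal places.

power ≈ 0.40

For two equal groups, power = Φ(d·√(n/2) − z_{α/2}).
d·√(n/2) = 0.80 × √(9/2) = 0.80 × 2.121 = 1.697.
z_β = 1.697 − 1.960 = -0.263.
Power = Φ(-0.263) = 0.396.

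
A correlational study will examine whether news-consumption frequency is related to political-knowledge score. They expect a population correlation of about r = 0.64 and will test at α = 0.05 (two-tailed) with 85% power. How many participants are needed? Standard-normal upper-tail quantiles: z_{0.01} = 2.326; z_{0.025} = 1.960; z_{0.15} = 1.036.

n = 19

Fisher's z: C = ½·ln((1+r)/(1−r)) = ½·ln(4.5556) = 0.7582.
n = ((z_{α/2} + z_β)/C)² + 3.
(1.960 + 1.036) / 0.7582 = 2.996 / 0.7582 = 3.951.
n = 3.951² + 3 = 15.61 + 3 = 18.6.
Round up.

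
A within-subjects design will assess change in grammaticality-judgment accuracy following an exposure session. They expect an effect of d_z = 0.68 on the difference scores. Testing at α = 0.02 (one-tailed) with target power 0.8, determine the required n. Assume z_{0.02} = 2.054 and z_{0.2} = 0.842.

For a paired (one-sample on differences) test: n = ((z_{α} + z_β) / d)².
z_{α} + z_β = 2.054 + 0.842 = 2.896.
n = (2.896 / 0.68)² = 4.259² = 18.14.
Round up.

n = 19 pairs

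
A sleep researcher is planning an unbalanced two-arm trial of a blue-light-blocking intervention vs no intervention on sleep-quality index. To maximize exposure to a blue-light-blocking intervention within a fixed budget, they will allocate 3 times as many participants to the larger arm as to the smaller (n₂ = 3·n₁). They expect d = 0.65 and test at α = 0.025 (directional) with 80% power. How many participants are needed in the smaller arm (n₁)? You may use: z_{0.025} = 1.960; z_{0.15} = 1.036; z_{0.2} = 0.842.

With allocation ratio k = n₂/n₁ = 3, Var(x̄₁−x̄₂) = σ²(1/n₁ + 1/(k·n₁)) = σ²·(k+1)/(k·n₁).
So n₁ = (1 + 1/k)·((z_{α} + z_β)/d)² = 1.333 × (2.802/0.65)².
n₁ = 1.333 × 18.58 = 24.8.
Round up: n₁ = 25, giving n₂ = 3 × 25 = 75.

n₁ = 25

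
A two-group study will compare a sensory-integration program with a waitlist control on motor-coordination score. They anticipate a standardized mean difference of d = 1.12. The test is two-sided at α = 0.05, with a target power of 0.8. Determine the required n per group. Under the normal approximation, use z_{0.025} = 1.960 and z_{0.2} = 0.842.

n = 13 per group

For two independent groups with equal n: n = 2·((z_{α/2} + z_β) / d)².
z_{α/2} + z_β = 1.960 + 0.842 = 2.802.
n = 2 × (2.802 / 1.12)² = 2 × 2.502² = 2 × 6.26 = 12.5.
Round up to the next whole participant.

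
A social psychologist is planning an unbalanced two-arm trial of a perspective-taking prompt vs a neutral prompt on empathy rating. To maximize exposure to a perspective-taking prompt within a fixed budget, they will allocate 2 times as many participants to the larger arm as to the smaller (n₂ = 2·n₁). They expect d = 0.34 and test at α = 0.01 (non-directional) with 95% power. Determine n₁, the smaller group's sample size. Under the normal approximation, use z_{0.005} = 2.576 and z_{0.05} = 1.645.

n₁ = 232

With allocation ratio k = n₂/n₁ = 2, Var(x̄₁−x̄₂) = σ²(1/n₁ + 1/(k·n₁)) = σ²·(k+1)/(k·n₁).
So n₁ = (1 + 1/k)·((z_{α/2} + z_β)/d)² = 1.500 × (4.221/0.34)².
n₁ = 1.500 × 154.12 = 231.2.
Round up: n₁ = 232, giving n₂ = 2 × 232 = 464.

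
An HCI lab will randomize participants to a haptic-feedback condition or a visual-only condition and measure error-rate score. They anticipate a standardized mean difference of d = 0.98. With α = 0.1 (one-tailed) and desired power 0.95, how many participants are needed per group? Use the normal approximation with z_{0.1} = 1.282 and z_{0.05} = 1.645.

For two independent groups with equal n: n = 2·((z_{α} + z_β) / d)².
z_{α} + z_β = 1.282 + 1.645 = 2.927.
n = 2 × (2.927 / 0.98)² = 2 × 2.987² = 2 × 8.92 = 17.8.
Round up to the next whole participant.

n = 18 per group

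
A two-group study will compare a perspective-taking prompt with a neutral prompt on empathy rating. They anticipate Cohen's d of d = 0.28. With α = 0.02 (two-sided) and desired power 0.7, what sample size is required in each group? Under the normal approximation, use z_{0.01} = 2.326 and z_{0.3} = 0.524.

For two independent groups with equal n: n = 2·((z_{α/2} + z_β) / d)².
z_{α/2} + z_β = 2.326 + 0.524 = 2.850.
n = 2 × (2.850 / 0.28)² = 2 × 10.179² = 2 × 103.60 = 207.2.
Round up to the next whole participant.

n = 208 per group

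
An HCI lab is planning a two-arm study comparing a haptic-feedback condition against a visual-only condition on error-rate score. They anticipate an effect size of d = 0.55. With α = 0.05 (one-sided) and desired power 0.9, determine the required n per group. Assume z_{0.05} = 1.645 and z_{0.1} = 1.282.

For two independent groups with equal n: n = 2·((z_{α} + z_β) / d)².
z_{α} + z_β = 1.645 + 1.282 = 2.927.
n = 2 × (2.927 / 0.55)² = 2 × 5.322² = 2 × 28.32 = 56.6.
Round up to the next whole participant.

n = 57 per group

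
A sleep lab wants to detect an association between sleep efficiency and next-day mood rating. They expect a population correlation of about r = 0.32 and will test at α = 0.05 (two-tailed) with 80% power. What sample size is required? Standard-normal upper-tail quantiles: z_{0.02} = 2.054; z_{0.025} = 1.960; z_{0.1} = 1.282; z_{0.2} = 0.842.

n = 75

Fisher's z: C = ½·ln((1+r)/(1−r)) = ½·ln(1.9412) = 0.3316.
n = ((z_{α/2} + z_β)/C)² + 3.
(1.960 + 0.842) / 0.3316 = 2.802 / 0.3316 = 8.450.
n = 8.450² + 3 = 71.40 + 3 = 74.4.
Round up.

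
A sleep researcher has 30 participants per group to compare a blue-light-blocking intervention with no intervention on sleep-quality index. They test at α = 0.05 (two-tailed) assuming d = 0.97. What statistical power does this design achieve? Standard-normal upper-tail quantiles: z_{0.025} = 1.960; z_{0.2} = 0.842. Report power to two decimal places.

power ≈ 0.96

For two equal groups, power = Φ(d·√(n/2) − z_{α/2}).
d·√(n/2) = 0.97 × √(30/2) = 0.97 × 3.873 = 3.757.
z_β = 3.757 − 1.960 = 1.797.
Power = Φ(1.797) = 0.964.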